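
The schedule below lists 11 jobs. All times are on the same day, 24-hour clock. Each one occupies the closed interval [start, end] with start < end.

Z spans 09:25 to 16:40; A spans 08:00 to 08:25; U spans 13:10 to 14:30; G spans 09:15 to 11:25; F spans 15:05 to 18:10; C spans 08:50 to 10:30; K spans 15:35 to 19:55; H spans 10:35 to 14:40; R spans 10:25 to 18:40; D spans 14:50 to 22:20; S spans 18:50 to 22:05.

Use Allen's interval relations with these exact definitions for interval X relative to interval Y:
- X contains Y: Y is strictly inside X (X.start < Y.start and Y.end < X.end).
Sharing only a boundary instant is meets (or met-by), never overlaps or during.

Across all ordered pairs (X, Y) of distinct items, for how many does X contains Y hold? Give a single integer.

Checking all 110 ordered pairs for relation 'contains'; matching pairs in alphabetical order:
(D, F): D contains F ✓
(D, K): D contains K ✓
(D, S): D contains S ✓
(H, U): H contains U ✓
(R, F): R contains F ✓
(R, H): R contains H ✓
(R, U): R contains U ✓
(Z, H): Z contains H ✓
(Z, U): Z contains U ✓
Count: 9.

9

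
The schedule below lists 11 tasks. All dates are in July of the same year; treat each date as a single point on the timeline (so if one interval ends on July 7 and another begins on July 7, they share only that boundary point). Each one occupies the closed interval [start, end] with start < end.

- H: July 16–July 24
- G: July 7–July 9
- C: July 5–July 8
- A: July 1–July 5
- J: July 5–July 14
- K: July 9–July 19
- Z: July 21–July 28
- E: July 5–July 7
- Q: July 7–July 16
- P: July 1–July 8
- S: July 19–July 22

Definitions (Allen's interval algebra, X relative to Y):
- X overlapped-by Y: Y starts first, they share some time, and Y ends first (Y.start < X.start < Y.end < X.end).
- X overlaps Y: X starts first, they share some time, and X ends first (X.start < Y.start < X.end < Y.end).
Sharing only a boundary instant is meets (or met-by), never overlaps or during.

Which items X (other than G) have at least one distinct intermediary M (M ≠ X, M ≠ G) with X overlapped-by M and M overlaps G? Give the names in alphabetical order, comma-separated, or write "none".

Target G = [July 7, July 9].
Intermediaries M with M overlaps G: C, P.
Via C — items with X overlapped-by C: Q.
Via P — items with X overlapped-by P: J, Q.
Union: J, Q.

J, Q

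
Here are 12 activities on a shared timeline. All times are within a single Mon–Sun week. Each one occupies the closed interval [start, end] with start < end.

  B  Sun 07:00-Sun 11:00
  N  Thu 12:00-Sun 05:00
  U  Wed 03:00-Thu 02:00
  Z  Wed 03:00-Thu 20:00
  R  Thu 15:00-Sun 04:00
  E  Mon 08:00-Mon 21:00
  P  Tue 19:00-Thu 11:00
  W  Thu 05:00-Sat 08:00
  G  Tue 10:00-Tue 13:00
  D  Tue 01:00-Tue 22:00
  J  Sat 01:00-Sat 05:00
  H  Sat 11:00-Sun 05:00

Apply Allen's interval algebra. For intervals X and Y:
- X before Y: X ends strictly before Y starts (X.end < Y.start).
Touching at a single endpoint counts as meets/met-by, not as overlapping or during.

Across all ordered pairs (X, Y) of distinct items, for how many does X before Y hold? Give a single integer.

Checking all 132 ordered pairs for relation 'before'; matching pairs in alphabetical order:
(D, B): D before B ✓
(D, H): D before H ✓
(D, J): D before J ✓
(D, N): D before N ✓
(D, R): D before R ✓
(D, U): D before U ✓
(D, W): D before W ✓
(D, Z): D before Z ✓
(E, B): E before B ✓
(E, D): E before D ✓
(E, G): E before G ✓
(E, H): E before H ✓
(E, J): E before J ✓
(E, N): E before N ✓
(E, P): E before P ✓
(E, R): E before R ✓
(E, U): E before U ✓
(E, W): E before W ✓
(E, Z): E before Z ✓
(G, B): G before B ✓
(G, H): G before H ✓
(G, J): G before J ✓
(G, N): G before N ✓
(G, P): G before P ✓
... plus 25 further pairs not listed.
Count: 49.

49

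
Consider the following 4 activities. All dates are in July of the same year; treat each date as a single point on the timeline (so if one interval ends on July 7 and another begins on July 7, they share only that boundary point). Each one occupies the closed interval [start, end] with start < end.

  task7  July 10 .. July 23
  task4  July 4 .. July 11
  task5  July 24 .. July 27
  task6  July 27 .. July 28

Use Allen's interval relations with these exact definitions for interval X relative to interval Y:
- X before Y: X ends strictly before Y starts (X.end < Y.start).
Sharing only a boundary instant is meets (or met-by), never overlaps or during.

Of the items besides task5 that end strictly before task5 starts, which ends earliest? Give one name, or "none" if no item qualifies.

Target task5 = [July 24, July 27].
task4 [July 4, July 11] → before → candidate.
task6 [July 27, July 28] → met-by → excluded.
task7 [July 10, July 23] → before → candidate.
Among candidates, earliest end is July 11 → task4.

task4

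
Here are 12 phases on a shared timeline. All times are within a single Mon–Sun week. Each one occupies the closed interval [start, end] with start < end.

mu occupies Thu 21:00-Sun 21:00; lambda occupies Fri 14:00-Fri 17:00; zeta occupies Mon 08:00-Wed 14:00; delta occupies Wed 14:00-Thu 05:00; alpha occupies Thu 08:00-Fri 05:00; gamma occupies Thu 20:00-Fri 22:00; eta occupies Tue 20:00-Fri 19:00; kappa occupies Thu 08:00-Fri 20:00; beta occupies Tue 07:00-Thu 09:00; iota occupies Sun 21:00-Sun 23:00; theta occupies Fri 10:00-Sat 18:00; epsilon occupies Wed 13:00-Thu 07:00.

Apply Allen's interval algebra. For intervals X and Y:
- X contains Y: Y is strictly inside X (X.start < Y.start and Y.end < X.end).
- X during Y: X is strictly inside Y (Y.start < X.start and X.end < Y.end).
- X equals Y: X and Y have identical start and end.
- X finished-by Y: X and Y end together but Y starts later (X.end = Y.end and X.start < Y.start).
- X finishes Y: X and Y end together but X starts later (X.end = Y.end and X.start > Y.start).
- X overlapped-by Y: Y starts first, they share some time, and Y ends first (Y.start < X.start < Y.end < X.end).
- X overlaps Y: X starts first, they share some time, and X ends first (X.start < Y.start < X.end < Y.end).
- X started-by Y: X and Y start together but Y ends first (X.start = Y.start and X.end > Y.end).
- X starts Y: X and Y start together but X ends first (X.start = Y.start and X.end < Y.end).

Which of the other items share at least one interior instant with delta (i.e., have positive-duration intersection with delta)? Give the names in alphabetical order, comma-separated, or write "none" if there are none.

Target delta = [Wed 14:00, Thu 05:00].
alpha [Thu 08:00, Fri 05:00] → after → no.
beta [Tue 07:00, Thu 09:00] → contains → yes.
epsilon [Wed 13:00, Thu 07:00] → contains → yes.
eta [Tue 20:00, Fri 19:00] → contains → yes.
gamma [Thu 20:00, Fri 22:00] → after → no.
iota [Sun 21:00, Sun 23:00] → after → no.
kappa [Thu 08:00, Fri 20:00] → after → no.
lambda [Fri 14:00, Fri 17:00] → after → no.
mu [Thu 21:00, Sun 21:00] → after → no.
theta [Fri 10:00, Sat 18:00] → after → no.
zeta [Mon 08:00, Wed 14:00] → meets → no.
Result: beta, epsilon, eta.

beta, epsilon, eta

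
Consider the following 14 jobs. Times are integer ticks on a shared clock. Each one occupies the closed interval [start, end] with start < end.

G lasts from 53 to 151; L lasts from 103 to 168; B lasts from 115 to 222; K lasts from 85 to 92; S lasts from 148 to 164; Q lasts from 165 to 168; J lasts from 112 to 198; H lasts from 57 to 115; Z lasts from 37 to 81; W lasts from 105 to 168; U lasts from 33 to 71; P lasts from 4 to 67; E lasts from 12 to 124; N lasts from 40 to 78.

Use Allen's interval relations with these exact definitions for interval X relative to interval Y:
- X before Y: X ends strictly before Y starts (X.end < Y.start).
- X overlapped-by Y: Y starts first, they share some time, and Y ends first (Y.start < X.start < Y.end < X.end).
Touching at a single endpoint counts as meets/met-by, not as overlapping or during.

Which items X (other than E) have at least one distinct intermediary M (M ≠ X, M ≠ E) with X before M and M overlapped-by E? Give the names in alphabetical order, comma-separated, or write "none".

K, N, P, U, Z

Target E = [12, 124].
Intermediaries M with M overlapped-by E: B, G, J, L, W.
Via B — items with X before B: K, N, P, U, Z.
Via G — items with X before G: none.
Via J — items with X before J: K, N, P, U, Z.
Via L — items with X before L: K, N, P, U, Z.
Via W — items with X before W: K, N, P, U, Z.
Union: K, N, P, U, Z.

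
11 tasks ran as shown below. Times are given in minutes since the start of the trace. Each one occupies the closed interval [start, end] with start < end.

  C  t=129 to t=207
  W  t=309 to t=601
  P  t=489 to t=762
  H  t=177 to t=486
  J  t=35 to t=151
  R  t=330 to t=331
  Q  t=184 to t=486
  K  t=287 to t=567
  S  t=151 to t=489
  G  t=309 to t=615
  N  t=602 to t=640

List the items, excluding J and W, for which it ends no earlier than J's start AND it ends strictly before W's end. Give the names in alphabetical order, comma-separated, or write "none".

Conditions: its end is no earlier than J's start (X.end >= t=35) AND its end is strictly before W's end (X.end < t=601).
C: end t=207 >= t=35? ✓; end t=207 < t=601? ✓ → yes.
G: end t=615 >= t=35? ✓; end t=615 < t=601? ✗ → no.
H: end t=486 >= t=35? ✓; end t=486 < t=601? ✓ → yes.
K: end t=567 >= t=35? ✓; end t=567 < t=601? ✓ → yes.
N: end t=640 >= t=35? ✓; end t=640 < t=601? ✗ → no.
P: end t=762 >= t=35? ✓; end t=762 < t=601? ✗ → no.
Q: end t=486 >= t=35? ✓; end t=486 < t=601? ✓ → yes.
R: end t=331 >= t=35? ✓; end t=331 < t=601? ✓ → yes.
S: end t=489 >= t=35? ✓; end t=489 < t=601? ✓ → yes.
Result: C, H, K, Q, R, S.

C, H, K, Q, R, S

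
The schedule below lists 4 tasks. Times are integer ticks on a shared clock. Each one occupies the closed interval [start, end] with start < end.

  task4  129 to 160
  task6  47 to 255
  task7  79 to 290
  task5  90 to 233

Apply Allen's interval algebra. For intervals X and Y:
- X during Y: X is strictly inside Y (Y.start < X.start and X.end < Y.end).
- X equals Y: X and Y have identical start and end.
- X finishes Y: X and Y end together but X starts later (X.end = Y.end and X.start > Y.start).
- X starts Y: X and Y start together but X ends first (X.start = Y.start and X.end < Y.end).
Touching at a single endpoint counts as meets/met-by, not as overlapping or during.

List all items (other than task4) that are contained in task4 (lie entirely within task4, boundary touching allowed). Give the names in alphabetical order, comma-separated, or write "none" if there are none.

none

Target task4 = [129, 160].
task5 [90, 233] → contains → no.
task6 [47, 255] → contains → no.
task7 [79, 290] → contains → no.
Result: none.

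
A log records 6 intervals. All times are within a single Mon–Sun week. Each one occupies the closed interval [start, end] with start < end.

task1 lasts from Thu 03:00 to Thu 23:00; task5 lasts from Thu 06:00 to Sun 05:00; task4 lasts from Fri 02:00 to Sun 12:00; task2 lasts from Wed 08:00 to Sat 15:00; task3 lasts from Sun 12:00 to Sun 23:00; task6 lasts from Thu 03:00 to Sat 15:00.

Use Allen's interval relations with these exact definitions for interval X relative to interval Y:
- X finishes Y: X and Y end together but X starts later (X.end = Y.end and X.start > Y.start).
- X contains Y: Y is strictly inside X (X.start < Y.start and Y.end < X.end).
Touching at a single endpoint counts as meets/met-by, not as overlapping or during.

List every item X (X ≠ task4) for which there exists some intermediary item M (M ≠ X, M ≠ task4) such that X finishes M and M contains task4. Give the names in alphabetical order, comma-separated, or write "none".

Target task4 = [Fri 02:00, Sun 12:00].
Intermediaries M with M contains task4: none.
Union: none.

none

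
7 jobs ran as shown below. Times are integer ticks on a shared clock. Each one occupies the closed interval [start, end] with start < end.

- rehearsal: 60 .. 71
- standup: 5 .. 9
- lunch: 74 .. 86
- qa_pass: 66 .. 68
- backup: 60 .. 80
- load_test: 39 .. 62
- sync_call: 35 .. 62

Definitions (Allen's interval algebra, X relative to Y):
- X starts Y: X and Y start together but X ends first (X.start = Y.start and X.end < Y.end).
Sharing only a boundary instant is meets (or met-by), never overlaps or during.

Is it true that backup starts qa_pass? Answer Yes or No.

No

backup = [60, 80], qa_pass = [66, 68].
Actual relation of backup to qa_pass: contains.
Asked whether 'starts' holds → No.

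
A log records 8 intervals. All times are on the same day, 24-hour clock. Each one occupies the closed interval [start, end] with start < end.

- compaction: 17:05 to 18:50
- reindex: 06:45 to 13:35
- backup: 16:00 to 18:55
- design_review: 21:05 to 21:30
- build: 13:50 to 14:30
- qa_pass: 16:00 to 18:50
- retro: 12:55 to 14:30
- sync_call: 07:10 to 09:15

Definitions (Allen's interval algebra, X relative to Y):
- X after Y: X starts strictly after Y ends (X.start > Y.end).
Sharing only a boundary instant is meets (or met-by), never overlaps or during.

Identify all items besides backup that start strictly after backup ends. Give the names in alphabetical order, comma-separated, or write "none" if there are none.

design_review

Target backup = [16:00, 18:55].
build [13:50, 14:30] → before → no.
compaction [17:05, 18:50] → during → no.
design_review [21:05, 21:30] → after → yes.
qa_pass [16:00, 18:50] → starts → no.
reindex [06:45, 13:35] → before → no.
retro [12:55, 14:30] → before → no.
sync_call [07:10, 09:15] → before → no.
Result: design_review.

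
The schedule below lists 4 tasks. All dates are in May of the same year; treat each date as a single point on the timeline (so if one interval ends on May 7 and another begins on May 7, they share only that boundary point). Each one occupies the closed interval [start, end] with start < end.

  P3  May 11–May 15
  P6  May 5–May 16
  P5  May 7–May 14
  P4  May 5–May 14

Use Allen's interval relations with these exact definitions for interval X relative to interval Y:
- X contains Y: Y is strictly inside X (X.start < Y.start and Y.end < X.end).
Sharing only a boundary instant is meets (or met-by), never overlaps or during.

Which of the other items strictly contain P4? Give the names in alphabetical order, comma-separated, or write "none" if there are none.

Target P4 = [May 5, May 14].
P3 [May 11, May 15] → overlapped-by → no.
P5 [May 7, May 14] → finishes → no.
P6 [May 5, May 16] → started-by → no.
Result: none.

none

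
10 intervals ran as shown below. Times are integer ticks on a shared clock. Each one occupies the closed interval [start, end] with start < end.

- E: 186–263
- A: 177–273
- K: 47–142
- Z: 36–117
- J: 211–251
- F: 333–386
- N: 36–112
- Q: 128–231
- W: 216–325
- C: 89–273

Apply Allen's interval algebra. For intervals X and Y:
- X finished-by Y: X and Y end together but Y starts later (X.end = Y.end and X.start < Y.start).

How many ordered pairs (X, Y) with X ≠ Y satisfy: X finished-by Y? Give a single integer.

1

Checking all 90 ordered pairs for relation 'finished-by'; matching pairs in alphabetical order:
(C, A): C finished-by A ✓
Count: 1.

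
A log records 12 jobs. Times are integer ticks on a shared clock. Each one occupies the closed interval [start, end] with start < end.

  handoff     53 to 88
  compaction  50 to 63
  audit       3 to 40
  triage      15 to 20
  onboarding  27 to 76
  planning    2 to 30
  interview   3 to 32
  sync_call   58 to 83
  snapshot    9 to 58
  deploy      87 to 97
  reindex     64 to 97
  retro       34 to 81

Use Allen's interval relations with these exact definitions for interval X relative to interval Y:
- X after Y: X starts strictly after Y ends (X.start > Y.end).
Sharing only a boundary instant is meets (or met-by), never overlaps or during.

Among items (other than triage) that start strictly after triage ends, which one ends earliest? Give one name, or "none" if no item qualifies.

compaction

Target triage = [15, 20].
audit [3, 40] → contains → excluded.
compaction [50, 63] → after → candidate.
deploy [87, 97] → after → candidate.
handoff [53, 88] → after → candidate.
interview [3, 32] → contains → excluded.
onboarding [27, 76] → after → candidate.
planning [2, 30] → contains → excluded.
reindex [64, 97] → after → candidate.
retro [34, 81] → after → candidate.
snapshot [9, 58] → contains → excluded.
sync_call [58, 83] → after → candidate.
Among candidates, earliest end is 63 → compaction.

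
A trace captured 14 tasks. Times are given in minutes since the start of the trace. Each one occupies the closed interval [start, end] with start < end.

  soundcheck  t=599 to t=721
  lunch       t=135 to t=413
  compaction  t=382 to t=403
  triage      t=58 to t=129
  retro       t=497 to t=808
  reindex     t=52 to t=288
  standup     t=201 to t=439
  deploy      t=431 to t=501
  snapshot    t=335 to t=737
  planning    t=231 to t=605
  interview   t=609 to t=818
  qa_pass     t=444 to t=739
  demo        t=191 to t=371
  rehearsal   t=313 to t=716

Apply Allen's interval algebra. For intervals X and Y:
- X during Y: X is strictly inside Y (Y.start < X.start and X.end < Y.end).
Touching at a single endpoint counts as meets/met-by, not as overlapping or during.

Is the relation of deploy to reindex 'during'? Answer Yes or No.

No

deploy = [t=431, t=501], reindex = [t=52, t=288].
Actual relation of deploy to reindex: after.
Asked whether 'during' holds → No.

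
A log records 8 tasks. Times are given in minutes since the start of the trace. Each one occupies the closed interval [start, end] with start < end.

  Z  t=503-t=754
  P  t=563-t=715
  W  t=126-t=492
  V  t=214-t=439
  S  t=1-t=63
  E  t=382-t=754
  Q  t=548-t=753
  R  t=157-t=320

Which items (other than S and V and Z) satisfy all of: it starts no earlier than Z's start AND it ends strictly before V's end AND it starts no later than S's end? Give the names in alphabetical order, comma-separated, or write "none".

Conditions: its start is no earlier than Z's start (X.start >= t=503) AND its end is strictly before V's end (X.end < t=439) AND its start is no later than S's end (X.start <= t=63).
E: start t=382 >= t=503? ✗; end t=754 < t=439? ✗; start t=382 <= t=63? ✗ → no.
P: start t=563 >= t=503? ✓; end t=715 < t=439? ✗; start t=563 <= t=63? ✗ → no.
Q: start t=548 >= t=503? ✓; end t=753 < t=439? ✗; start t=548 <= t=63? ✗ → no.
R: start t=157 >= t=503? ✗; end t=320 < t=439? ✓; start t=157 <= t=63? ✗ → no.
W: start t=126 >= t=503? ✗; end t=492 < t=439? ✗; start t=126 <= t=63? ✗ → no.
Result: none.

none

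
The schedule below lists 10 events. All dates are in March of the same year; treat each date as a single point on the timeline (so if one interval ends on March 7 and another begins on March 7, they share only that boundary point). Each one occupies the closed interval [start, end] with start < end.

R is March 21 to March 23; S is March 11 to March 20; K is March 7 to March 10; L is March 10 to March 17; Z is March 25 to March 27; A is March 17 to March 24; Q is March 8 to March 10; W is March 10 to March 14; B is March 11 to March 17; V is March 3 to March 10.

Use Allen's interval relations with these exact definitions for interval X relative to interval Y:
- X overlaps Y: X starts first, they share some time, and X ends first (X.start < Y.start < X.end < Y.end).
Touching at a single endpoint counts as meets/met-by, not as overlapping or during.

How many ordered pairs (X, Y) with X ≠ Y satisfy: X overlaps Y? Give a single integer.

4

Checking all 90 ordered pairs for relation 'overlaps'; matching pairs in alphabetical order:
(L, S): L overlaps S ✓
(S, A): S overlaps A ✓
(W, B): W overlaps B ✓
(W, S): W overlaps S ✓
Count: 4.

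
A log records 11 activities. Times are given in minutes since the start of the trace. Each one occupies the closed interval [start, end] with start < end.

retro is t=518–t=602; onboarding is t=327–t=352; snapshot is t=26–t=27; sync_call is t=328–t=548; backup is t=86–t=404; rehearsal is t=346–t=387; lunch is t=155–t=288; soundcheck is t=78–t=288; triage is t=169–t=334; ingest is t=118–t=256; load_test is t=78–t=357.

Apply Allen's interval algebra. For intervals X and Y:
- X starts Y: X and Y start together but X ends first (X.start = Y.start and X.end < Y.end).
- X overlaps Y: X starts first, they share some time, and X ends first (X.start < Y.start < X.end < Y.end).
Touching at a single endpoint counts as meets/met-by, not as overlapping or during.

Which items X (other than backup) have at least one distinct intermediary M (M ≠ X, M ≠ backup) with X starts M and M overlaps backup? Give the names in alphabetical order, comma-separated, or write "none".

soundcheck

Target backup = [t=86, t=404].
Intermediaries M with M overlaps backup: load_test, soundcheck.
Via load_test — items with X starts load_test: soundcheck.
Via soundcheck — items with X starts soundcheck: none.
Union: soundcheck.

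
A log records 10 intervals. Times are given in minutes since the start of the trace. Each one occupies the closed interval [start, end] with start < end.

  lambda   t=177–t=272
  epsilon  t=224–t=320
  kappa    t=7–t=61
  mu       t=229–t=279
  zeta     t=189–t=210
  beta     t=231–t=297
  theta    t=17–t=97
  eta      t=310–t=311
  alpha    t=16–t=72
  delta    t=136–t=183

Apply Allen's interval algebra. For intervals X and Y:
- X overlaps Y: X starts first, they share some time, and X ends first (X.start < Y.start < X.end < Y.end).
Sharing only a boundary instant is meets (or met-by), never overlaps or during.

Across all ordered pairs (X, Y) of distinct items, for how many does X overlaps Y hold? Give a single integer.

Checking all 90 ordered pairs for relation 'overlaps'; matching pairs in alphabetical order:
(alpha, theta): alpha overlaps theta ✓
(delta, lambda): delta overlaps lambda ✓
(kappa, alpha): kappa overlaps alpha ✓
(kappa, theta): kappa overlaps theta ✓
(lambda, beta): lambda overlaps beta ✓
(lambda, epsilon): lambda overlaps epsilon ✓
(lambda, mu): lambda overlaps mu ✓
(mu, beta): mu overlaps beta ✓
Count: 8.

8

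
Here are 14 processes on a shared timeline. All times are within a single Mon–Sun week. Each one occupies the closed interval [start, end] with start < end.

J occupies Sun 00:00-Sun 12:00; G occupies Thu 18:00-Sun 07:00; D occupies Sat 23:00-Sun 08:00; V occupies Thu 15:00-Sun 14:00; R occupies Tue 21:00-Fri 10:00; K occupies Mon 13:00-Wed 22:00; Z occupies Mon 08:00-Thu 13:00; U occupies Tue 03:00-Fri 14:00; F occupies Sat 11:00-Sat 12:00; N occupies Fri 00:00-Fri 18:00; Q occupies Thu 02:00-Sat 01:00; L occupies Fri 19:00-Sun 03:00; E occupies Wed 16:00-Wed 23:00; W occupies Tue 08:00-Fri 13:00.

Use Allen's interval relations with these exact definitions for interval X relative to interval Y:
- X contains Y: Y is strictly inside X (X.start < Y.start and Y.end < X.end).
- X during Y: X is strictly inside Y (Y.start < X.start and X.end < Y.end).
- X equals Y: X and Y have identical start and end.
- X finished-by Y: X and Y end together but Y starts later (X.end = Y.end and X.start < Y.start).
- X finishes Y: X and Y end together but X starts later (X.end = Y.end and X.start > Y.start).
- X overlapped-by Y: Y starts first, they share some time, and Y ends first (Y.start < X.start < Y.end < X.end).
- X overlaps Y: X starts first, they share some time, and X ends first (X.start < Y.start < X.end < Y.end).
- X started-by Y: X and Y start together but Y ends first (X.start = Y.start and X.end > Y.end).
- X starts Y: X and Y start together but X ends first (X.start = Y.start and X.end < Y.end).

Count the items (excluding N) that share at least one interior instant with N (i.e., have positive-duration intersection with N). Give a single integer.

6

Target N = [Fri 00:00, Fri 18:00].
D [Sat 23:00, Sun 08:00] → after → no.
E [Wed 16:00, Wed 23:00] → before → no.
F [Sat 11:00, Sat 12:00] → after → no.
G [Thu 18:00, Sun 07:00] → contains → counts.
J [Sun 00:00, Sun 12:00] → after → no.
K [Mon 13:00, Wed 22:00] → before → no.
L [Fri 19:00, Sun 03:00] → after → no.
Q [Thu 02:00, Sat 01:00] → contains → counts.
R [Tue 21:00, Fri 10:00] → overlaps → counts.
U [Tue 03:00, Fri 14:00] → overlaps → counts.
V [Thu 15:00, Sun 14:00] → contains → counts.
W [Tue 08:00, Fri 13:00] → overlaps → counts.
Z [Mon 08:00, Thu 13:00] → before → no.
Total: 6.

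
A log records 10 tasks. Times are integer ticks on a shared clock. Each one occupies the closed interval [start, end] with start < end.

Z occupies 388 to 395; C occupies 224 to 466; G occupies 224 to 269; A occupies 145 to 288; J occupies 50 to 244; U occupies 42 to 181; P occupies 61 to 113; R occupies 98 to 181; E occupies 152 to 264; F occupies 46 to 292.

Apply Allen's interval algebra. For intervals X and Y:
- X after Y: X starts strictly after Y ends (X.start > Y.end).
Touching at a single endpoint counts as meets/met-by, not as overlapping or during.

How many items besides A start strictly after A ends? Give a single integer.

1

Target A = [145, 288].
C [224, 466] → overlapped-by → no.
E [152, 264] → during → no.
F [46, 292] → contains → no.
G [224, 269] → during → no.
J [50, 244] → overlaps → no.
P [61, 113] → before → no.
R [98, 181] → overlaps → no.
U [42, 181] → overlaps → no.
Z [388, 395] → after → counts.
Total: 1.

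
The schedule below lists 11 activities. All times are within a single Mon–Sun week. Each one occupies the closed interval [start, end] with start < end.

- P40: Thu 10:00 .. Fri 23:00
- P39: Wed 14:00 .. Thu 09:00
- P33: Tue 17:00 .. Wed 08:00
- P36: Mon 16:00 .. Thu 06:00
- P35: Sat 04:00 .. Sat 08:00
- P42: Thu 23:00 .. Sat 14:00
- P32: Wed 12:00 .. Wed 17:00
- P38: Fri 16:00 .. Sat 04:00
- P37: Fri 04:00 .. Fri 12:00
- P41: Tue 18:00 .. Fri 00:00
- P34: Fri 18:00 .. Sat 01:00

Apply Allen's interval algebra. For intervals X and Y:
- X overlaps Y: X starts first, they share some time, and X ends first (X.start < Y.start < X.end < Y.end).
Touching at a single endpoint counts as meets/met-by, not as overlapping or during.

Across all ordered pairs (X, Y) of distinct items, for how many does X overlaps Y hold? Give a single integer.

9

Checking all 110 ordered pairs for relation 'overlaps'; matching pairs in alphabetical order:
(P32, P39): P32 overlaps P39 ✓
(P33, P41): P33 overlaps P41 ✓
(P36, P39): P36 overlaps P39 ✓
(P36, P41): P36 overlaps P41 ✓
(P40, P34): P40 overlaps P34 ✓
(P40, P38): P40 overlaps P38 ✓
(P40, P42): P40 overlaps P42 ✓
(P41, P40): P41 overlaps P40 ✓
(P41, P42): P41 overlaps P42 ✓
Count: 9.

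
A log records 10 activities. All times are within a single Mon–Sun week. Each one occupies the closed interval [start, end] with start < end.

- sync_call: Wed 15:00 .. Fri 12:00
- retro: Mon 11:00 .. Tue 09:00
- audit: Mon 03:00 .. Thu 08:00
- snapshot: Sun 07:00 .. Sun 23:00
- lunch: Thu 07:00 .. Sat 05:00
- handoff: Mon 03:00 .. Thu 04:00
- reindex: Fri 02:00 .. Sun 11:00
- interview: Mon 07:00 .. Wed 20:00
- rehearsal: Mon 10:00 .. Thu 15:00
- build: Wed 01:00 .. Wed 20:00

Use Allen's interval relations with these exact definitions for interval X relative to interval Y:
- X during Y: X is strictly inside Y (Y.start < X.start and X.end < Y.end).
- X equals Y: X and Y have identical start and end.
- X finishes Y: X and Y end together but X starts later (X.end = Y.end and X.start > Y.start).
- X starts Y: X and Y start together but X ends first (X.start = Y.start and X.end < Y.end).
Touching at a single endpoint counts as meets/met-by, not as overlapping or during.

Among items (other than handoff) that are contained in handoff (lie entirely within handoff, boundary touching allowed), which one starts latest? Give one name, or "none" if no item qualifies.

build

Target handoff = [Mon 03:00, Thu 04:00].
audit [Mon 03:00, Thu 08:00] → started-by → excluded.
build [Wed 01:00, Wed 20:00] → during → candidate.
interview [Mon 07:00, Wed 20:00] → during → candidate.
lunch [Thu 07:00, Sat 05:00] → after → excluded.
rehearsal [Mon 10:00, Thu 15:00] → overlapped-by → excluded.
reindex [Fri 02:00, Sun 11:00] → after → excluded.
retro [Mon 11:00, Tue 09:00] → during → candidate.
snapshot [Sun 07:00, Sun 23:00] → after → excluded.
sync_call [Wed 15:00, Fri 12:00] → overlapped-by → excluded.
Among candidates, latest start is Wed 01:00 → build.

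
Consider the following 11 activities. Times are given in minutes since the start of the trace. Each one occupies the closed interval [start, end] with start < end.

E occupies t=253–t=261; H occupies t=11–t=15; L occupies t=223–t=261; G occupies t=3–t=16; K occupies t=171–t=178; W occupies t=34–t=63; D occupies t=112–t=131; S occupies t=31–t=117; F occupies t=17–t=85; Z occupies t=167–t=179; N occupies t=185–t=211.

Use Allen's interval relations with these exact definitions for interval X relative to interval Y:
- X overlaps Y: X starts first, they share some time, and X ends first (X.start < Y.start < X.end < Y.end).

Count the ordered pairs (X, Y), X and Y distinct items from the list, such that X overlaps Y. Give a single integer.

Checking all 110 ordered pairs for relation 'overlaps'; matching pairs in alphabetical order:
(F, S): F overlaps S ✓
(S, D): S overlaps D ✓
Count: 2.

2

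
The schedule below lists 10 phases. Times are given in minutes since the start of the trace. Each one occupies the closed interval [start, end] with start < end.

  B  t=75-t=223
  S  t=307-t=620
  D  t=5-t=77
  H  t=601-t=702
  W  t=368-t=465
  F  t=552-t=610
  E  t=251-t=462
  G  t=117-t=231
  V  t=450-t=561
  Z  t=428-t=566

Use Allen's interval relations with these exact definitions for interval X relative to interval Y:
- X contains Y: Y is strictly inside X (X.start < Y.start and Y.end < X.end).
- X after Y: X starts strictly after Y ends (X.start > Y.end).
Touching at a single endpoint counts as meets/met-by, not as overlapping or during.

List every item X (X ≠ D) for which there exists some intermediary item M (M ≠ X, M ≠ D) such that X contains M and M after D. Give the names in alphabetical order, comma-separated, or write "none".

S, Z

Target D = [t=5, t=77].
Intermediaries M with M after D: E, F, G, H, S, V, W, Z.
Via E — items with X contains E: none.
Via F — items with X contains F: S.
Via G — items with X contains G: none.
Via H — items with X contains H: none.
Via S — items with X contains S: none.
Via V — items with X contains V: S, Z.
Via W — items with X contains W: S.
Via Z — items with X contains Z: S.
Union: S, Z.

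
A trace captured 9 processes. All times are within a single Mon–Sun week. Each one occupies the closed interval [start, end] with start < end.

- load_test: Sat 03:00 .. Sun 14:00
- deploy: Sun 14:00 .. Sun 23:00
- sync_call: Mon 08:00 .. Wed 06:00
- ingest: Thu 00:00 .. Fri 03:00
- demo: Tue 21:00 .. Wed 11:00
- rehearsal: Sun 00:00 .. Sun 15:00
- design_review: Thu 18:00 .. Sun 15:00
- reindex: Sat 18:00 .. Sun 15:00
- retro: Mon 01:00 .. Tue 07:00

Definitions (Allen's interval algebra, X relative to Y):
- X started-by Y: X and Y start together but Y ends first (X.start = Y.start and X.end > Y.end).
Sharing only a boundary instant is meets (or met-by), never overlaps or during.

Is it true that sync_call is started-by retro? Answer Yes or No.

sync_call = [Mon 08:00, Wed 06:00], retro = [Mon 01:00, Tue 07:00].
Actual relation of sync_call to retro: overlapped-by.
Asked whether 'started-by' holds → No.

No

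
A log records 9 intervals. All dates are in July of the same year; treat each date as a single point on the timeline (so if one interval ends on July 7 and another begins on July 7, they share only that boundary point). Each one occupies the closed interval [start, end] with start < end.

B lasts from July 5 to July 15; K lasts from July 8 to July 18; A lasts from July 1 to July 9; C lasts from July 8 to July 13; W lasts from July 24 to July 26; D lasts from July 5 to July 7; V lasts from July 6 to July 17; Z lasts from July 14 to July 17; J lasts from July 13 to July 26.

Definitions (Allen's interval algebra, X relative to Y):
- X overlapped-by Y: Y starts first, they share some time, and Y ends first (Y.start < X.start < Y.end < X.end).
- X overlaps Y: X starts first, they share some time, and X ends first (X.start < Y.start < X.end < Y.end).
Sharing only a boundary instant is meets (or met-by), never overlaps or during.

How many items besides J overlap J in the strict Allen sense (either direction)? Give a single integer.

Target J = [July 13, July 26].
A [July 1, July 9] → before → no.
B [July 5, July 15] → overlaps → counts.
C [July 8, July 13] → meets → no.
D [July 5, July 7] → before → no.
K [July 8, July 18] → overlaps → counts.
V [July 6, July 17] → overlaps → counts.
W [July 24, July 26] → finishes → no.
Z [July 14, July 17] → during → no.
Total: 3.

3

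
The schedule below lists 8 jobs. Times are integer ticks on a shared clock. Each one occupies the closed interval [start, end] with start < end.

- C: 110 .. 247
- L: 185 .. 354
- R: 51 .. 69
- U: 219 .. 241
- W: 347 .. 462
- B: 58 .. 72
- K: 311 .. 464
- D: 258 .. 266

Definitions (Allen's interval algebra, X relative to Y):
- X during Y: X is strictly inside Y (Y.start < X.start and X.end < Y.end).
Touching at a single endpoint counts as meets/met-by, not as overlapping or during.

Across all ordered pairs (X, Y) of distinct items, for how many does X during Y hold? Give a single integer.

Checking all 56 ordered pairs for relation 'during'; matching pairs in alphabetical order:
(D, L): D during L ✓
(U, C): U during C ✓
(U, L): U during L ✓
(W, K): W during K ✓
Count: 4.

4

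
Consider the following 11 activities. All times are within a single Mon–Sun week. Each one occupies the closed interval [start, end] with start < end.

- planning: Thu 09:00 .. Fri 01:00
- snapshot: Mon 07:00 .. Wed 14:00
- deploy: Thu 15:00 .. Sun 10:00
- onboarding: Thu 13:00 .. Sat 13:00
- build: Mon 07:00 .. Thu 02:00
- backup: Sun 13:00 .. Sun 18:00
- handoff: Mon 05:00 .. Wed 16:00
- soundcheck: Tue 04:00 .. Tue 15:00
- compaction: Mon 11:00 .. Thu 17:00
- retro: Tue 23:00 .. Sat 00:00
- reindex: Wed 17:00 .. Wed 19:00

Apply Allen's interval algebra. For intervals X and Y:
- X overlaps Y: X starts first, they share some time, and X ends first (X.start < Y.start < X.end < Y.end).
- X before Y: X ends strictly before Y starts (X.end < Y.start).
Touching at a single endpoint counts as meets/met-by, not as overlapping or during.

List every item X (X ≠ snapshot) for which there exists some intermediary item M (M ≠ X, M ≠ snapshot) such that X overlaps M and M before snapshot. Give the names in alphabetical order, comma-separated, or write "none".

Target snapshot = [Mon 07:00, Wed 14:00].
Intermediaries M with M before snapshot: none.
Union: none.

none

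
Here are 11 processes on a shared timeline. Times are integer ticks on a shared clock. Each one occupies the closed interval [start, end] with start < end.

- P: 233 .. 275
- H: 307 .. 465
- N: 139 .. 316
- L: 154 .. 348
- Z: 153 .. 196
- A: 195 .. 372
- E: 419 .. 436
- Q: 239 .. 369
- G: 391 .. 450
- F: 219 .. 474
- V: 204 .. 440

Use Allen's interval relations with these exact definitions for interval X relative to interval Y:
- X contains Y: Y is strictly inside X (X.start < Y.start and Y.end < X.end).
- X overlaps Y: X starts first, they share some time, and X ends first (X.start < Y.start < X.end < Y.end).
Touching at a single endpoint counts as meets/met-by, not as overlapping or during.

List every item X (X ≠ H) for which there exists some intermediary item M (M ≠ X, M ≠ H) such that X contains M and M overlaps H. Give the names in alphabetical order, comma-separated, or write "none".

Target H = [307, 465].
Intermediaries M with M overlaps H: A, L, N, Q, V.
Via A — items with X contains A: none.
Via L — items with X contains L: none.
Via N — items with X contains N: none.
Via Q — items with X contains Q: A, F, V.
Via V — items with X contains V: none.
Union: A, F, V.

A, F, V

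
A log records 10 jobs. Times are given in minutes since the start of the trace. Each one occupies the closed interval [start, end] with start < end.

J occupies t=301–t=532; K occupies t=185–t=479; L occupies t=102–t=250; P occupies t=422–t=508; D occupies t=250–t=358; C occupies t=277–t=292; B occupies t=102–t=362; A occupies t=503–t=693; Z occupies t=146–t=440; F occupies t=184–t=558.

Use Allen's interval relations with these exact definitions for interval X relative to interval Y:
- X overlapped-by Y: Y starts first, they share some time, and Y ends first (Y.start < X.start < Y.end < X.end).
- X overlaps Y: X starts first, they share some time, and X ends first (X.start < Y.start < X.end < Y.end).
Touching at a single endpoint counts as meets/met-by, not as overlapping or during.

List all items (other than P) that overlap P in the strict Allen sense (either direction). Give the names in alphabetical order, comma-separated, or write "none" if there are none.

Target P = [t=422, t=508].
A [t=503, t=693] → overlapped-by → yes.
B [t=102, t=362] → before → no.
C [t=277, t=292] → before → no.
D [t=250, t=358] → before → no.
F [t=184, t=558] → contains → no.
J [t=301, t=532] → contains → no.
K [t=185, t=479] → overlaps → yes.
L [t=102, t=250] → before → no.
Z [t=146, t=440] → overlaps → yes.
Result: A, K, Z.

A, K, Z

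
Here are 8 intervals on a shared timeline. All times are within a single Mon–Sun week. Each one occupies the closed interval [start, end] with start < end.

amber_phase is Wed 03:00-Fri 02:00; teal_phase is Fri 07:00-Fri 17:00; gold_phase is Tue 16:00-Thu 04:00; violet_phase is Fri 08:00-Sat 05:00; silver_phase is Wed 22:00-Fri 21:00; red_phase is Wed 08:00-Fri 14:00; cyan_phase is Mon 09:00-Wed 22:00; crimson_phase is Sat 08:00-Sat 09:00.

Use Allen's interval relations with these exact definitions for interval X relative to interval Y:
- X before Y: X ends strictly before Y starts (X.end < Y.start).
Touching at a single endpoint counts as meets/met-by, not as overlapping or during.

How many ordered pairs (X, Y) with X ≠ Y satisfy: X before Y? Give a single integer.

13

Checking all 56 ordered pairs for relation 'before'; matching pairs in alphabetical order:
(amber_phase, crimson_phase): amber_phase before crimson_phase ✓
(amber_phase, teal_phase): amber_phase before teal_phase ✓
(amber_phase, violet_phase): amber_phase before violet_phase ✓
(cyan_phase, crimson_phase): cyan_phase before crimson_phase ✓
(cyan_phase, teal_phase): cyan_phase before teal_phase ✓
(cyan_phase, violet_phase): cyan_phase before violet_phase ✓
(gold_phase, crimson_phase): gold_phase before crimson_phase ✓
(gold_phase, teal_phase): gold_phase before teal_phase ✓
(gold_phase, violet_phase): gold_phase before violet_phase ✓
(red_phase, crimson_phase): red_phase before crimson_phase ✓
(silver_phase, crimson_phase): silver_phase before crimson_phase ✓
(teal_phase, crimson_phase): teal_phase before crimson_phase ✓
(violet_phase, crimson_phase): violet_phase before crimson_phase ✓
Count: 13.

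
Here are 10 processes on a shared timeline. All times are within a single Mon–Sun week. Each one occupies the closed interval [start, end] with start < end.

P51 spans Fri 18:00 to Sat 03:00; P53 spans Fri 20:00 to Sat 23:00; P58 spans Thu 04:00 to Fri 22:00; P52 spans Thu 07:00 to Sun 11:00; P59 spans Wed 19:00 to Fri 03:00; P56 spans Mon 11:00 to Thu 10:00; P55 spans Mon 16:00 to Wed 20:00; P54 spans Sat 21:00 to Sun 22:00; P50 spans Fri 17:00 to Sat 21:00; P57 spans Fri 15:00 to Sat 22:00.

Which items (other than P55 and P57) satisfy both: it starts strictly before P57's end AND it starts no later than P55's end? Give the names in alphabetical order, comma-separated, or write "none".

P56, P59

Conditions: its start is strictly before P57's end (X.start < Sat 22:00) AND its start is no later than P55's end (X.start <= Wed 20:00).
P50: start Fri 17:00 < Sat 22:00? ✓; start Fri 17:00 <= Wed 20:00? ✗ → no.
P51: start Fri 18:00 < Sat 22:00? ✓; start Fri 18:00 <= Wed 20:00? ✗ → no.
P52: start Thu 07:00 < Sat 22:00? ✓; start Thu 07:00 <= Wed 20:00? ✗ → no.
P53: start Fri 20:00 < Sat 22:00? ✓; start Fri 20:00 <= Wed 20:00? ✗ → no.
P54: start Sat 21:00 < Sat 22:00? ✓; start Sat 21:00 <= Wed 20:00? ✗ → no.
P56: start Mon 11:00 < Sat 22:00? ✓; start Mon 11:00 <= Wed 20:00? ✓ → yes.
P58: start Thu 04:00 < Sat 22:00? ✓; start Thu 04:00 <= Wed 20:00? ✗ → no.
P59: start Wed 19:00 < Sat 22:00? ✓; start Wed 19:00 <= Wed 20:00? ✓ → yes.
Result: P56, P59.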